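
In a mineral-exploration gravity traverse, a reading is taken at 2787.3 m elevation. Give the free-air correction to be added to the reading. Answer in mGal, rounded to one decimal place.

860.2

Free-air correction = 0.3086 × 2787.3 = 860.2 mGal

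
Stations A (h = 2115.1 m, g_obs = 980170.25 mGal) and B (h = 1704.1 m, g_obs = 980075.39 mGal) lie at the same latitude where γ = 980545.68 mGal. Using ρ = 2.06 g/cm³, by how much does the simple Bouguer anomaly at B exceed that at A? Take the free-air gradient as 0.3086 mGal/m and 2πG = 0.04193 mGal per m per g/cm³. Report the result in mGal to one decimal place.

-186.2

Δg_SB(A) = 980170.25 − 980545.68 + 0.3086×2115.1 − 0.04193×2.06×2115.1 = 94.60 mGal
Δg_SB(B) = 980075.39 − 980545.68 + 0.3086×1704.1 − 0.04193×2.06×1704.1 = -91.60 mGal
Difference = -91.60 − (94.60) = -186.20 mGal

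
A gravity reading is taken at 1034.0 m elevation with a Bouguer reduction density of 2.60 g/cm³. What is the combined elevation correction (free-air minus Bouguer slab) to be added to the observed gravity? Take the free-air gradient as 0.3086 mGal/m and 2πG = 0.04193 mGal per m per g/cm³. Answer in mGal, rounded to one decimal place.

Combined gradient = 0.3086 − 0.04193 × 2.60 = 0.1995820 mGal/m
Combined elevation correction = 0.1995820 × 1034.0 = 206.4 mGal

206.4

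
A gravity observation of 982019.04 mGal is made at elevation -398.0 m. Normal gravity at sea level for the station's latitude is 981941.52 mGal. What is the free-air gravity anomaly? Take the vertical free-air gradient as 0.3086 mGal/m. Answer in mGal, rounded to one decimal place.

-45.3

Free-air correction = 0.3086 × -398.0 = -122.82 mGal
Free-air anomaly = 982019.04 − 981941.52 + (-122.82) = -45.30 mGal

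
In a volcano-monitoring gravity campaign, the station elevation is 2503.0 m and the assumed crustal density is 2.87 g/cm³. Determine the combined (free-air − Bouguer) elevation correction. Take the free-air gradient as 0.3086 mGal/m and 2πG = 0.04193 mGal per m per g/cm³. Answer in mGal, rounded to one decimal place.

Combined gradient = 0.3086 − 0.04193 × 2.87 = 0.1882609 mGal/m
Combined elevation correction = 0.1882609 × 2503.0 = 471.2 mGal

471.2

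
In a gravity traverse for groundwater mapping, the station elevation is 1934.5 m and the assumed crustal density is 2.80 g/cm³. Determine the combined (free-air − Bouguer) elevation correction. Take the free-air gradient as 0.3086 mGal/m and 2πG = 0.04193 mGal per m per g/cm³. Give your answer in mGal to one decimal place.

Combined gradient = 0.3086 − 0.04193 × 2.80 = 0.1911960 mGal/m
Combined elevation correction = 0.1911960 × 1934.5 = 369.9 mGal

369.9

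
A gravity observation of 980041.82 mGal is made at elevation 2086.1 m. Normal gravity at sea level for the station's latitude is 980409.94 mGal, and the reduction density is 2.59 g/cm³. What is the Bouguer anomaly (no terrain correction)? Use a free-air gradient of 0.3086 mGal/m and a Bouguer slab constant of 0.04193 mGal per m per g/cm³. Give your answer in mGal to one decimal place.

Free-air correction = 0.3086 × 2086.1 = 643.77 mGal
Free-air anomaly = 980041.82 − 980409.94 + (643.77) = 275.65 mGal
Bouguer slab correction = 0.04193 × 2.59 × 2086.1 = 226.55 mGal
Simple Bouguer anomaly = 275.65 − (226.55) = 49.10 mGal

49.1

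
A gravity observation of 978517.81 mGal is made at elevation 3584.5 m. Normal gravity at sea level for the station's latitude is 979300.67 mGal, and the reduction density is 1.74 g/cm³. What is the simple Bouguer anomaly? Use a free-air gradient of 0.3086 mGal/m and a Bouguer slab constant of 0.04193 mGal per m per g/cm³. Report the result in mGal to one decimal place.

Free-air correction = 0.3086 × 3584.5 = 1106.18 mGal
Free-air anomaly = 978517.81 − 979300.67 + (1106.18) = 323.32 mGal
Bouguer slab correction = 0.04193 × 1.74 × 3584.5 = 261.52 mGal
Simple Bouguer anomaly = 323.32 − (261.52) = 61.80 mGal

61.8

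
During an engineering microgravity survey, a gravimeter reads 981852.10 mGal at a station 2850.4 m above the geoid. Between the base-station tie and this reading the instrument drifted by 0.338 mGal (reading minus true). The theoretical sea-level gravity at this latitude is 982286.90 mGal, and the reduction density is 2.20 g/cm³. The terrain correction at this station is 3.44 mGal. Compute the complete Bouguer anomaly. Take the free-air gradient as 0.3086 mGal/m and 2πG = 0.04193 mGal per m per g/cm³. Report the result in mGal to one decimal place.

185.0

Drift-corrected reading = 981852.10 − (0.338) = 981851.762 mGal
Free-air correction = 0.3086 × 2850.4 = 879.63 mGal
Free-air anomaly = 981851.762 − 982286.90 + (879.63) = 444.492 mGal
Bouguer slab correction = 0.04193 × 2.20 × 2850.4 = 262.94 mGal
Simple Bouguer anomaly = 444.492 − (262.94) = 181.552 mGal
Complete Bouguer anomaly = 181.552 + 3.44 = 184.992 mGal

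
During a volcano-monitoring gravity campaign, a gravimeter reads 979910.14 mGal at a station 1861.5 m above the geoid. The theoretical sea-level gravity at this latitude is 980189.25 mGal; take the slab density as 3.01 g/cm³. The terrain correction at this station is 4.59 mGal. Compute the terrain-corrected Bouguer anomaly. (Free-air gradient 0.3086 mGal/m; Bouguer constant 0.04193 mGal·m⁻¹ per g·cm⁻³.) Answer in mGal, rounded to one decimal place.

Free-air correction = 0.3086 × 1861.5 = 574.46 mGal
Free-air anomaly = 979910.14 − 980189.25 + (574.46) = 295.35 mGal
Bouguer slab correction = 0.04193 × 3.01 × 1861.5 = 234.94 mGal
Simple Bouguer anomaly = 295.35 − (234.94) = 60.41 mGal
Complete Bouguer anomaly = 60.41 + 4.59 = 65.00 mGal

65.0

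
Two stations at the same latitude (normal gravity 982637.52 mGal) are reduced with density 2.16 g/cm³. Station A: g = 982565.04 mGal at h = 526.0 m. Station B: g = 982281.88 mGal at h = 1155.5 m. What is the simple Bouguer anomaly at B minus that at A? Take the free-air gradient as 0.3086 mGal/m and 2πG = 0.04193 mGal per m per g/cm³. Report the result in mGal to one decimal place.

-145.9

Δg_SB(A) = 982565.04 − 982637.52 + 0.3086×526.0 − 0.04193×2.16×526.0 = 42.20 mGal
Δg_SB(B) = 982281.88 − 982637.52 + 0.3086×1155.5 − 0.04193×2.16×1155.5 = -103.70 mGal
Difference = -103.70 − (42.20) = -145.90 mGal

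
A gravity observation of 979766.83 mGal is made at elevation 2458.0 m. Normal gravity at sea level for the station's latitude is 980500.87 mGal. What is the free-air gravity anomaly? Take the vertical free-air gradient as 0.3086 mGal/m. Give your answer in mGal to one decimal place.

24.5

Free-air correction = 0.3086 × 2458.0 = 758.54 mGal
Free-air anomaly = 979766.83 − 980500.87 + (758.54) = 24.50 mGal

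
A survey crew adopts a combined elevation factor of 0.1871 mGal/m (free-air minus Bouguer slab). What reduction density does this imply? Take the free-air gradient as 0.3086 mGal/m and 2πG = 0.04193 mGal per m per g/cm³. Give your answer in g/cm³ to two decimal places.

0.1871 = 0.3086 − 0.04193 × ρ
ρ = (0.3086 − 0.1871) / 0.04193 = 2.90 g/cm³

2.90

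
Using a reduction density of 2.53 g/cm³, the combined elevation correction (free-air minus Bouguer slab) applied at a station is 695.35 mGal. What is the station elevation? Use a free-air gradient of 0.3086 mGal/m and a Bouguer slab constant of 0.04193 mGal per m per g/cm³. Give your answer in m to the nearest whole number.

3434

Combined gradient = 0.3086 − 0.04193 × 2.53 = 0.2025171 mGal/m
h = 695.35 / 0.2025171 = 3433.54 m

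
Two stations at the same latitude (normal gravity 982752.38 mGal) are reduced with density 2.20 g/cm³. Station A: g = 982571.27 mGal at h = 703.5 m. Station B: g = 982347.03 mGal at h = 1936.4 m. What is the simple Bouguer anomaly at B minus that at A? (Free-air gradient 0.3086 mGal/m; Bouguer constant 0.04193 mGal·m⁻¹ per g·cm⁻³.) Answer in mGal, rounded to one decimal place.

42.5

Δg_SB(A) = 982571.27 − 982752.38 + 0.3086×703.5 − 0.04193×2.20×703.5 = -28.90 mGal
Δg_SB(B) = 982347.03 − 982752.38 + 0.3086×1936.4 − 0.04193×2.20×1936.4 = 13.60 mGal
Difference = 13.60 − (-28.90) = 42.50 mGal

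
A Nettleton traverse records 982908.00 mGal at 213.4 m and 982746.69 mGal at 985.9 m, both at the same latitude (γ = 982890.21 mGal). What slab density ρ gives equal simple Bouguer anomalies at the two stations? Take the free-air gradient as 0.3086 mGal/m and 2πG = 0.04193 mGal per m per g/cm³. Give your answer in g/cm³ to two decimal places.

Δg_obs = 982746.69 − 982908.00 = -161.31 mGal over Δh = 985.9 − 213.4 = 772.5 m
Equal Bouguer anomalies ⇒ Δg_obs + (0.3086 − 0.04193ρ)·Δh = 0
0.3086 − 0.04193ρ = −Δg_obs/Δh = 0.20882
ρ = (0.3086 − 0.20882) / 0.04193 = 2.38 g/cm³

2.38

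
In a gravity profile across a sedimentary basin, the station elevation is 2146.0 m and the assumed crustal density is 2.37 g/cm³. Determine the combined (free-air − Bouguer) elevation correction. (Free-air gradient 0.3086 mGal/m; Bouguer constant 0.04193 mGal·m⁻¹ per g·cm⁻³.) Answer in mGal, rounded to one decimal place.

449.0

Combined gradient = 0.3086 − 0.04193 × 2.37 = 0.2092259 mGal/m
Combined elevation correction = 0.2092259 × 2146.0 = 449.0 mGal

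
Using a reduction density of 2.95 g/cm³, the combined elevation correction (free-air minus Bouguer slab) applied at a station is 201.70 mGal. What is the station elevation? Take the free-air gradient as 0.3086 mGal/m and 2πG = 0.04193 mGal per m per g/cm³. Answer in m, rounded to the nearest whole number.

Combined gradient = 0.3086 − 0.04193 × 2.95 = 0.1849065 mGal/m
h = 201.70 / 0.1849065 = 1090.82 m

1091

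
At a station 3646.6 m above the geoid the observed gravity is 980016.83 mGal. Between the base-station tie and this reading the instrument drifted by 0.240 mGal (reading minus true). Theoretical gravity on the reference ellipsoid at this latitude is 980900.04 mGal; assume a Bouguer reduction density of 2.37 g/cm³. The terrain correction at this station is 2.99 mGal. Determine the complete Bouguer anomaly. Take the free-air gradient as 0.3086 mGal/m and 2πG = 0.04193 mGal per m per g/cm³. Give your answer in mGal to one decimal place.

Drift-corrected reading = 980016.83 − (0.240) = 980016.590 mGal
Free-air correction = 0.3086 × 3646.6 = 1125.34 mGal
Free-air anomaly = 980016.590 − 980900.04 + (1125.34) = 241.890 mGal
Bouguer slab correction = 0.04193 × 2.37 × 3646.6 = 362.38 mGal
Simple Bouguer anomaly = 241.890 − (362.38) = -120.490 mGal
Complete Bouguer anomaly = -120.490 + 2.99 = -117.500 mGal

-117.5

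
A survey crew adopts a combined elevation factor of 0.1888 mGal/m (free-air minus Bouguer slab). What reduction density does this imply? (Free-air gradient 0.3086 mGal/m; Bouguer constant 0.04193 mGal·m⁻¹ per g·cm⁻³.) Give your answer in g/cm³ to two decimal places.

0.1888 = 0.3086 − 0.04193 × ρ
ρ = (0.3086 − 0.1888) / 0.04193 = 2.86 g/cm³

2.86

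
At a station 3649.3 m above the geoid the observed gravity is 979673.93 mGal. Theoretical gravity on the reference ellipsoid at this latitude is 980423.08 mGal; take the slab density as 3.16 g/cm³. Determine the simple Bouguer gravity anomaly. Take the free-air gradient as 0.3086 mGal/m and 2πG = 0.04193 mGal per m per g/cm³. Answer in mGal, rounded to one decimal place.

Free-air correction = 0.3086 × 3649.3 = 1126.17 mGal
Free-air anomaly = 979673.93 − 980423.08 + (1126.17) = 377.02 mGal
Bouguer slab correction = 0.04193 × 3.16 × 3649.3 = 483.53 mGal
Simple Bouguer anomaly = 377.02 − (483.53) = -106.51 mGal

-106.5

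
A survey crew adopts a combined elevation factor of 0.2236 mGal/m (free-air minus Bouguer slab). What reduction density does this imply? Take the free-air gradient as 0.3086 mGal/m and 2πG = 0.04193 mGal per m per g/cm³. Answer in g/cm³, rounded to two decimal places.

0.2236 = 0.3086 − 0.04193 × ρ
ρ = (0.3086 − 0.2236) / 0.04193 = 2.03 g/cm³

2.03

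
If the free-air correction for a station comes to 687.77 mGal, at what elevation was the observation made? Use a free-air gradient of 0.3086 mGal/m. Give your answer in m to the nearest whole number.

2229

h = 687.77 / 0.3086 = 2228.68 m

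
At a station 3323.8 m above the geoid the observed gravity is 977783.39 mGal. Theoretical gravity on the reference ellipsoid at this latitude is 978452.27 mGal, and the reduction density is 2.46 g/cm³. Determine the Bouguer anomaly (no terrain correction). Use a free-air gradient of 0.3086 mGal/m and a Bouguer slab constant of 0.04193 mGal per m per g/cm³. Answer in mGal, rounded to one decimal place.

14.0

Free-air correction = 0.3086 × 3323.8 = 1025.72 mGal
Free-air anomaly = 977783.39 − 978452.27 + (1025.72) = 356.84 mGal
Bouguer slab correction = 0.04193 × 2.46 × 3323.8 = 342.84 mGal
Simple Bouguer anomaly = 356.84 − (342.84) = 14.00 mGal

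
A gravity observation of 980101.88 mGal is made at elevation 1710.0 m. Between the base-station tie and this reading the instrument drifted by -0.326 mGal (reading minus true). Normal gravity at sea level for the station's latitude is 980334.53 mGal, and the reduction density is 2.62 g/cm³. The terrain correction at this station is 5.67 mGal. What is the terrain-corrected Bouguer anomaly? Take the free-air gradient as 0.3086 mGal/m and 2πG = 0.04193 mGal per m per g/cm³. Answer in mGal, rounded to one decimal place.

Drift-corrected reading = 980101.88 − (-0.326) = 980102.206 mGal
Free-air correction = 0.3086 × 1710.0 = 527.71 mGal
Free-air anomaly = 980102.206 − 980334.53 + (527.71) = 295.386 mGal
Bouguer slab correction = 0.04193 × 2.62 × 1710.0 = 187.85 mGal
Simple Bouguer anomaly = 295.386 − (187.85) = 107.536 mGal
Complete Bouguer anomaly = 107.536 + 5.67 = 113.206 mGal

113.2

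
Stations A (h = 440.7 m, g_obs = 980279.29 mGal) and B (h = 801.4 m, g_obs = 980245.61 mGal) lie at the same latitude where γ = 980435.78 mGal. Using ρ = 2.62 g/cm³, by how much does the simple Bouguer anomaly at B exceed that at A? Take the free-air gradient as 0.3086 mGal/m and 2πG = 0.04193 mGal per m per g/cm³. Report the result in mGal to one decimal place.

38.0

Δg_SB(A) = 980279.29 − 980435.78 + 0.3086×440.7 − 0.04193×2.62×440.7 = -68.90 mGal
Δg_SB(B) = 980245.61 − 980435.78 + 0.3086×801.4 − 0.04193×2.62×801.4 = -30.90 mGal
Difference = -30.90 − (-68.90) = 38.00 mGal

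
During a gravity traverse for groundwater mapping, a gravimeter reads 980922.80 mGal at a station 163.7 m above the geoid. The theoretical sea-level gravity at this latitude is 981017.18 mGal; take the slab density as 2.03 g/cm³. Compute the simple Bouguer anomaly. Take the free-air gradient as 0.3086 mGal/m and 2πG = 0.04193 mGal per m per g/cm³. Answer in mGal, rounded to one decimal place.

-57.8

Free-air correction = 0.3086 × 163.7 = 50.52 mGal
Free-air anomaly = 980922.80 − 981017.18 + (50.52) = -43.86 mGal
Bouguer slab correction = 0.04193 × 2.03 × 163.7 = 13.93 mGal
Simple Bouguer anomaly = -43.86 − (13.93) = -57.79 mGal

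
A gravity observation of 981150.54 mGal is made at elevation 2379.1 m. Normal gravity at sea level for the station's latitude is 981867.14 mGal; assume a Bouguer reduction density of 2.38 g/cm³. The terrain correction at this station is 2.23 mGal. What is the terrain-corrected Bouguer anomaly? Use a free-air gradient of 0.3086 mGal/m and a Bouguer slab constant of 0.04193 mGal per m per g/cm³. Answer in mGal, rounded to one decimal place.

Free-air correction = 0.3086 × 2379.1 = 734.19 mGal
Free-air anomaly = 981150.54 − 981867.14 + (734.19) = 17.59 mGal
Bouguer slab correction = 0.04193 × 2.38 × 2379.1 = 237.42 mGal
Simple Bouguer anomaly = 17.59 − (237.42) = -219.83 mGal
Complete Bouguer anomaly = -219.83 + 2.23 = -217.60 mGal

-217.6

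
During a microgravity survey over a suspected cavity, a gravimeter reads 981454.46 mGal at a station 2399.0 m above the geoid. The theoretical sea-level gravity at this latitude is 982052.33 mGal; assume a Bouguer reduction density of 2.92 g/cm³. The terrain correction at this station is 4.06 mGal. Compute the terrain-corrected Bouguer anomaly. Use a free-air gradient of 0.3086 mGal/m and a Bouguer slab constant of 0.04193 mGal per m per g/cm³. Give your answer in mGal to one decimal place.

Free-air correction = 0.3086 × 2399.0 = 740.33 mGal
Free-air anomaly = 981454.46 − 982052.33 + (740.33) = 142.46 mGal
Bouguer slab correction = 0.04193 × 2.92 × 2399.0 = 293.72 mGal
Simple Bouguer anomaly = 142.46 − (293.72) = -151.26 mGal
Complete Bouguer anomaly = -151.26 + 4.06 = -147.20 mGal

-147.2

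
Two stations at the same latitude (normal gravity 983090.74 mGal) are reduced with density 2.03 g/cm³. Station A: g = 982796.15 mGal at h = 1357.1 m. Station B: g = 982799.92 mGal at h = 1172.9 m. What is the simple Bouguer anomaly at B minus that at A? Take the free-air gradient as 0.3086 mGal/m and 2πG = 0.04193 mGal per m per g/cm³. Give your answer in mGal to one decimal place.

-37.4

Δg_SB(A) = 982796.15 − 983090.74 + 0.3086×1357.1 − 0.04193×2.03×1357.1 = 8.70 mGal
Δg_SB(B) = 982799.92 − 983090.74 + 0.3086×1172.9 − 0.04193×2.03×1172.9 = -28.70 mGal
Difference = -28.70 − (8.70) = -37.40 mGal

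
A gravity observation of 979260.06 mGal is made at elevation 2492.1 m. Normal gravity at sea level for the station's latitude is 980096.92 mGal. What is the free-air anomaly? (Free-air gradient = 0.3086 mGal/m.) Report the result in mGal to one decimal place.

-67.8

Free-air correction = 0.3086 × 2492.1 = 769.06 mGal
Free-air anomaly = 979260.06 − 980096.92 + (769.06) = -67.80 mGal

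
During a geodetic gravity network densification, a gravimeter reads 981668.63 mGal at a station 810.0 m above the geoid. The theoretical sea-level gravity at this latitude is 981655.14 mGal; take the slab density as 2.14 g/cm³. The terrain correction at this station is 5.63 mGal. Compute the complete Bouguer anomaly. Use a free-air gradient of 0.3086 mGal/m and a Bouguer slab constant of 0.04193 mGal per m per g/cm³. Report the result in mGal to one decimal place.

Free-air correction = 0.3086 × 810.0 = 249.97 mGal
Free-air anomaly = 981668.63 − 981655.14 + (249.97) = 263.46 mGal
Bouguer slab correction = 0.04193 × 2.14 × 810.0 = 72.68 mGal
Simple Bouguer anomaly = 263.46 − (72.68) = 190.78 mGal
Complete Bouguer anomaly = 190.78 + 5.63 = 196.41 mGal

196.4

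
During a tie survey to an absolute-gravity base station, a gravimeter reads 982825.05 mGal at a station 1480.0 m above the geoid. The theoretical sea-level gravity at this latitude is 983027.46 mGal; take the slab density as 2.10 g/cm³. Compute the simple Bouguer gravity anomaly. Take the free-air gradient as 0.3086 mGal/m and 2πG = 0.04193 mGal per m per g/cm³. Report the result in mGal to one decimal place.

Free-air correction = 0.3086 × 1480.0 = 456.73 mGal
Free-air anomaly = 982825.05 − 983027.46 + (456.73) = 254.32 mGal
Bouguer slab correction = 0.04193 × 2.10 × 1480.0 = 130.32 mGal
Simple Bouguer anomaly = 254.32 − (130.32) = 124.00 mGal

124.0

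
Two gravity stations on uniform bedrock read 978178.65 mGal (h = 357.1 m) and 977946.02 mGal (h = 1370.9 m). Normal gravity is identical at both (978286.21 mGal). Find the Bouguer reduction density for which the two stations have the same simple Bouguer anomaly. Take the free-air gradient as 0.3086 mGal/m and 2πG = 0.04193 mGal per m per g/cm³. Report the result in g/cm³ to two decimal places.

1.89

Δg_obs = 977946.02 − 978178.65 = -232.63 mGal over Δh = 1370.9 − 357.1 = 1013.8 m
Equal Bouguer anomalies ⇒ Δg_obs + (0.3086 − 0.04193ρ)·Δh = 0
0.3086 − 0.04193ρ = −Δg_obs/Δh = 0.22946
ρ = (0.3086 − 0.22946) / 0.04193 = 1.89 g/cm³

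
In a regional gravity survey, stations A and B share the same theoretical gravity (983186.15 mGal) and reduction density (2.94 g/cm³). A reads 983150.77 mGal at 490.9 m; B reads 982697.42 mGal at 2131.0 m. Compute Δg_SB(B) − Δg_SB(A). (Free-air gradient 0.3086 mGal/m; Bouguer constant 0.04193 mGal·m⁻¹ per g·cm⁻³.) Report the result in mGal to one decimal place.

Δg_SB(A) = 983150.77 − 983186.15 + 0.3086×490.9 − 0.04193×2.94×490.9 = 55.60 mGal
Δg_SB(B) = 982697.42 − 983186.15 + 0.3086×2131.0 − 0.04193×2.94×2131.0 = -93.80 mGal
Difference = -93.80 − (55.60) = -149.40 mGal

-149.4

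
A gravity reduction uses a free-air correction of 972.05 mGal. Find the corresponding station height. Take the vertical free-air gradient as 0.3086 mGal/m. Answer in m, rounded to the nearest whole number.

3150

h = 972.05 / 0.3086 = 3149.87 m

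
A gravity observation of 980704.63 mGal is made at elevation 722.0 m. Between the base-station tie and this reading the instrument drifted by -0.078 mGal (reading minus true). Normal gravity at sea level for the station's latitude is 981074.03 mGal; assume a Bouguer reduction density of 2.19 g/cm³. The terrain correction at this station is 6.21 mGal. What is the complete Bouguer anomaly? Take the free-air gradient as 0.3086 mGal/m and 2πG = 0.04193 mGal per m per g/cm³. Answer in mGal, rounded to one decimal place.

-206.6

Drift-corrected reading = 980704.63 − (-0.078) = 980704.708 mGal
Free-air correction = 0.3086 × 722.0 = 222.81 mGal
Free-air anomaly = 980704.708 − 981074.03 + (222.81) = -146.512 mGal
Bouguer slab correction = 0.04193 × 2.19 × 722.0 = 66.30 mGal
Simple Bouguer anomaly = -146.512 − (66.30) = -212.812 mGal
Complete Bouguer anomaly = -212.812 + 6.21 = -206.602 mGal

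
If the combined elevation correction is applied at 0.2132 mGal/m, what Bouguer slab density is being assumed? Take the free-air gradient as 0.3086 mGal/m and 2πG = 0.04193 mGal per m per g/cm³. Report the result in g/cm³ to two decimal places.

0.2132 = 0.3086 − 0.04193 × ρ
ρ = (0.3086 − 0.2132) / 0.04193 = 2.28 g/cm³

2.28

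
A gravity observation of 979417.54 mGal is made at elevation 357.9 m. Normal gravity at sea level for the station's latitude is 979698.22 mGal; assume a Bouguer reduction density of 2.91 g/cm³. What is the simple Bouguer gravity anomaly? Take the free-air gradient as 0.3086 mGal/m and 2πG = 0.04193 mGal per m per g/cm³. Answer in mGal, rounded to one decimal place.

-213.9

Free-air correction = 0.3086 × 357.9 = 110.45 mGal
Free-air anomaly = 979417.54 − 979698.22 + (110.45) = -170.23 mGal
Bouguer slab correction = 0.04193 × 2.91 × 357.9 = 43.67 mGal
Simple Bouguer anomaly = -170.23 − (43.67) = -213.90 mGal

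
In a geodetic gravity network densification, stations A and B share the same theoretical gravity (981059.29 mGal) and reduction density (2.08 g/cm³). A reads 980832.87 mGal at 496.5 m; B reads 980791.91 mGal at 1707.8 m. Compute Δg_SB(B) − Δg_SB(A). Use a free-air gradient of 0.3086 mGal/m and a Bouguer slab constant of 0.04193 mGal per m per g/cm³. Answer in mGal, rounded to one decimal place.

227.2

Δg_SB(A) = 980832.87 − 981059.29 + 0.3086×496.5 − 0.04193×2.08×496.5 = -116.50 mGal
Δg_SB(B) = 980791.91 − 981059.29 + 0.3086×1707.8 − 0.04193×2.08×1707.8 = 110.70 mGal
Difference = 110.70 − (-116.50) = 227.20 mGal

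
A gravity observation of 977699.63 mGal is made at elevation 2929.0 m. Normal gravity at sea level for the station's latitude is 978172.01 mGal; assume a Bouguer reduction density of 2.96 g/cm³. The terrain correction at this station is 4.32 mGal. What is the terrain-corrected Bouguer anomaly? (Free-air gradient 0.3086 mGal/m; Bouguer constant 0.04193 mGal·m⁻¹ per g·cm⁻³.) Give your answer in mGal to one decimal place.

72.3

Free-air correction = 0.3086 × 2929.0 = 903.89 mGal
Free-air anomaly = 977699.63 − 978172.01 + (903.89) = 431.51 mGal
Bouguer slab correction = 0.04193 × 2.96 × 2929.0 = 363.53 mGal
Simple Bouguer anomaly = 431.51 − (363.53) = 67.98 mGal
Complete Bouguer anomaly = 67.98 + 4.32 = 72.30 mGal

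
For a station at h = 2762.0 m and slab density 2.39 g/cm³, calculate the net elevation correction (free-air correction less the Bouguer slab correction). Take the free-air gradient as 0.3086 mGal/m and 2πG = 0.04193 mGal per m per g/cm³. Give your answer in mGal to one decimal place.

Combined gradient = 0.3086 − 0.04193 × 2.39 = 0.2083873 mGal/m
Combined elevation correction = 0.2083873 × 2762.0 = 575.6 mGal

575.6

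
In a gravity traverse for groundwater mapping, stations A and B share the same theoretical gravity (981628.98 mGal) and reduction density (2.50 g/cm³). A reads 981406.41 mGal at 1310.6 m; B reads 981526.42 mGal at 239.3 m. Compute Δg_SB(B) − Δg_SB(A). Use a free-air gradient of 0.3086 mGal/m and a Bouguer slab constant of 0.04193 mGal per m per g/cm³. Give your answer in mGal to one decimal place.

Δg_SB(A) = 981406.41 − 981628.98 + 0.3086×1310.6 − 0.04193×2.50×1310.6 = 44.50 mGal
Δg_SB(B) = 981526.42 − 981628.98 + 0.3086×239.3 − 0.04193×2.50×239.3 = -53.80 mGal
Difference = -53.80 − (44.50) = -98.30 mGal

-98.3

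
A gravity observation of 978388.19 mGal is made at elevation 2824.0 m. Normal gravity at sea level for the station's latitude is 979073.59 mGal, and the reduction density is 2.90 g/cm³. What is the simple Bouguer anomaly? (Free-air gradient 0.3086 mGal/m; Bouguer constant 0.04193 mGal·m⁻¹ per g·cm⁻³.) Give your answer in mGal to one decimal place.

Free-air correction = 0.3086 × 2824.0 = 871.49 mGal
Free-air anomaly = 978388.19 − 979073.59 + (871.49) = 186.09 mGal
Bouguer slab correction = 0.04193 × 2.90 × 2824.0 = 343.39 mGal
Simple Bouguer anomaly = 186.09 − (343.39) = -157.30 mGal

-157.3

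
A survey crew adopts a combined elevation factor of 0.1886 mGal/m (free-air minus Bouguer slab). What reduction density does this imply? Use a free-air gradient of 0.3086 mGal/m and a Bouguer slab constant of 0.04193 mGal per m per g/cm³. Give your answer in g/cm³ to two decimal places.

2.86

0.1886 = 0.3086 − 0.04193 × ρ
ρ = (0.3086 − 0.1886) / 0.04193 = 2.86 g/cm³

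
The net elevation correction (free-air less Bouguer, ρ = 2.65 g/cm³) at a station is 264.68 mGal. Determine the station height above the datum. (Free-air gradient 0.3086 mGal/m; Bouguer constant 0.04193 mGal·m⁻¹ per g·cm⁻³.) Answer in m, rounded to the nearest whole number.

1340

Combined gradient = 0.3086 − 0.04193 × 2.65 = 0.1974855 mGal/m
h = 264.68 / 0.1974855 = 1340.25 m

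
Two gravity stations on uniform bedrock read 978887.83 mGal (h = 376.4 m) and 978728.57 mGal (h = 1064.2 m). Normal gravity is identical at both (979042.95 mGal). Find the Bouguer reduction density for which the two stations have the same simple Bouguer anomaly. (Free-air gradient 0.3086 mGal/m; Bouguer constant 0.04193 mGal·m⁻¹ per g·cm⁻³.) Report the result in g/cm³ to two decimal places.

Δg_obs = 978728.57 − 978887.83 = -159.26 mGal over Δh = 1064.2 − 376.4 = 687.8 m
Equal Bouguer anomalies ⇒ Δg_obs + (0.3086 − 0.04193ρ)·Δh = 0
0.3086 − 0.04193ρ = −Δg_obs/Δh = 0.23155
ρ = (0.3086 − 0.23155) / 0.04193 = 1.84 g/cm³

1.84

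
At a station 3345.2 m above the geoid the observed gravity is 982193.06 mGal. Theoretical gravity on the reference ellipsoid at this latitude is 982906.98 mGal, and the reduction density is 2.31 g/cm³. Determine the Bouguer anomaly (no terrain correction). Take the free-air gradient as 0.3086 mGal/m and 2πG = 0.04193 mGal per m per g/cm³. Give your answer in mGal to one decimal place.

-5.6

Free-air correction = 0.3086 × 3345.2 = 1032.33 mGal
Free-air anomaly = 982193.06 − 982906.98 + (1032.33) = 318.41 mGal
Bouguer slab correction = 0.04193 × 2.31 × 3345.2 = 324.01 mGal
Simple Bouguer anomaly = 318.41 − (324.01) = -5.60 mGal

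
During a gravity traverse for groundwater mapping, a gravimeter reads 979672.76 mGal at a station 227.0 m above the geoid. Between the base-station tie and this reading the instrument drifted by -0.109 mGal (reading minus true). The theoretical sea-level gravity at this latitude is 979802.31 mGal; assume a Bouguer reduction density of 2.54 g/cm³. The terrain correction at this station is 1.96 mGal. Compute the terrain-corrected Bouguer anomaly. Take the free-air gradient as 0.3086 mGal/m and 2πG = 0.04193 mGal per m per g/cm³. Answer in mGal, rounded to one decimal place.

-81.6

Drift-corrected reading = 979672.76 − (-0.109) = 979672.869 mGal
Free-air correction = 0.3086 × 227.0 = 70.05 mGal
Free-air anomaly = 979672.869 − 979802.31 + (70.05) = -59.391 mGal
Bouguer slab correction = 0.04193 × 2.54 × 227.0 = 24.18 mGal
Simple Bouguer anomaly = -59.391 − (24.18) = -83.571 mGal
Complete Bouguer anomaly = -83.571 + 1.96 = -81.611 mGal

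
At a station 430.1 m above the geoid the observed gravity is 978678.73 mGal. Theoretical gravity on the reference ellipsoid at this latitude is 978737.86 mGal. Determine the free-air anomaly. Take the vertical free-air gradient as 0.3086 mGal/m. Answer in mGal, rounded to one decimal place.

Free-air correction = 0.3086 × 430.1 = 132.73 mGal
Free-air anomaly = 978678.73 − 978737.86 + (132.73) = 73.60 mGal

73.6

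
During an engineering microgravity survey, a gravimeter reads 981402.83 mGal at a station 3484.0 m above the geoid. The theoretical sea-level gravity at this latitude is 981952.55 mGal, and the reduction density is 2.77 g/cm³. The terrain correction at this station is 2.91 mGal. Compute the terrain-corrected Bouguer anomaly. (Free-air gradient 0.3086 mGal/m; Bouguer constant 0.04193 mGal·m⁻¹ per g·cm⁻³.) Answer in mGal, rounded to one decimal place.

Free-air correction = 0.3086 × 3484.0 = 1075.16 mGal
Free-air anomaly = 981402.83 − 981952.55 + (1075.16) = 525.44 mGal
Bouguer slab correction = 0.04193 × 2.77 × 3484.0 = 404.65 mGal
Simple Bouguer anomaly = 525.44 − (404.65) = 120.79 mGal
Complete Bouguer anomaly = 120.79 + 2.91 = 123.70 mGal

123.7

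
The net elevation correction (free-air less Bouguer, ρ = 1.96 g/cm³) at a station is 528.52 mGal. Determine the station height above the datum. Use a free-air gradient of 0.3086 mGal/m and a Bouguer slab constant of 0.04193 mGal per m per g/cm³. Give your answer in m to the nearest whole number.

2334

Combined gradient = 0.3086 − 0.04193 × 1.96 = 0.2264172 mGal/m
h = 528.52 / 0.2264172 = 2334.27 m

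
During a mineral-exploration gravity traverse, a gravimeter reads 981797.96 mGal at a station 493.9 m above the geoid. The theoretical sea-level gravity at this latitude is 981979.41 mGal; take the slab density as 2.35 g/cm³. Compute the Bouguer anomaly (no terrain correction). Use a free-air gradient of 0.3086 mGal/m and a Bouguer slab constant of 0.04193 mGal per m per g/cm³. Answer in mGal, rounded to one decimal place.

Free-air correction = 0.3086 × 493.9 = 152.42 mGal
Free-air anomaly = 981797.96 − 981979.41 + (152.42) = -29.03 mGal
Bouguer slab correction = 0.04193 × 2.35 × 493.9 = 48.67 mGal
Simple Bouguer anomaly = -29.03 − (48.67) = -77.70 mGal

-77.7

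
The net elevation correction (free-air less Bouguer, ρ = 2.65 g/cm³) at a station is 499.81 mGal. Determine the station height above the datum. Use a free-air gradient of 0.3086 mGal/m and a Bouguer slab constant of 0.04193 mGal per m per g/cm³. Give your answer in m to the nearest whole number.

2531

Combined gradient = 0.3086 − 0.04193 × 2.65 = 0.1974855 mGal/m
h = 499.81 / 0.1974855 = 2530.87 m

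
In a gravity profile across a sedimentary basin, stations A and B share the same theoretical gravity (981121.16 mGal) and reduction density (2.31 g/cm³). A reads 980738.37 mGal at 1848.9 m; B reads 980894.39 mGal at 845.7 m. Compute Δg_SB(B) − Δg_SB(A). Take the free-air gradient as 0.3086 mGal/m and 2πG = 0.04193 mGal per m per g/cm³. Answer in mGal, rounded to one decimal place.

-56.4

Δg_SB(A) = 980738.37 − 981121.16 + 0.3086×1848.9 − 0.04193×2.31×1848.9 = 8.70 mGal
Δg_SB(B) = 980894.39 − 981121.16 + 0.3086×845.7 − 0.04193×2.31×845.7 = -47.70 mGal
Difference = -47.70 − (8.70) = -56.40 mGal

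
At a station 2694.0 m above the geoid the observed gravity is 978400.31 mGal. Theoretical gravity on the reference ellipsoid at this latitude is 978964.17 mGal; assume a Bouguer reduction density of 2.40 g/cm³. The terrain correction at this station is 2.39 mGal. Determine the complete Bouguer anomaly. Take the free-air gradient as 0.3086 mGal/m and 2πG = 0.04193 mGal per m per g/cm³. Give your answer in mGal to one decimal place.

-1.2

Free-air correction = 0.3086 × 2694.0 = 831.37 mGal
Free-air anomaly = 978400.31 − 978964.17 + (831.37) = 267.51 mGal
Bouguer slab correction = 0.04193 × 2.40 × 2694.0 = 271.10 mGal
Simple Bouguer anomaly = 267.51 − (271.10) = -3.59 mGal
Complete Bouguer anomaly = -3.59 + 2.39 = -1.20 mGal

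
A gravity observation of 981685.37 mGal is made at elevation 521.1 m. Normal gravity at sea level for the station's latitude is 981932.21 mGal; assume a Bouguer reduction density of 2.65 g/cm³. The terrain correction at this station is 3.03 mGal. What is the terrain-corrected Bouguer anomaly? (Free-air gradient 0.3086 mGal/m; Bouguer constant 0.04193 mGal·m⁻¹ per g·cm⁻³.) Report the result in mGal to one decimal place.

-140.9

Free-air correction = 0.3086 × 521.1 = 160.81 mGal
Free-air anomaly = 981685.37 − 981932.21 + (160.81) = -86.03 mGal
Bouguer slab correction = 0.04193 × 2.65 × 521.1 = 57.90 mGal
Simple Bouguer anomaly = -86.03 − (57.90) = -143.93 mGal
Complete Bouguer anomaly = -143.93 + 3.03 = -140.90 mGal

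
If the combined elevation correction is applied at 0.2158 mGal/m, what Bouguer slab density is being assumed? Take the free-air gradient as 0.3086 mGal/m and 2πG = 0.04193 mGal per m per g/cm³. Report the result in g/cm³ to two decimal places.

2.21

0.2158 = 0.3086 − 0.04193 × ρ
ρ = (0.3086 − 0.2158) / 0.04193 = 2.21 g/cm³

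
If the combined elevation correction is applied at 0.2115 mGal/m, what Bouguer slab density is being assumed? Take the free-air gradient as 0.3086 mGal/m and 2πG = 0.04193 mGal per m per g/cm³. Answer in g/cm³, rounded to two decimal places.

2.32

0.2115 = 0.3086 − 0.04193 × ρ
ρ = (0.3086 − 0.2115) / 0.04193 = 2.32 g/cm³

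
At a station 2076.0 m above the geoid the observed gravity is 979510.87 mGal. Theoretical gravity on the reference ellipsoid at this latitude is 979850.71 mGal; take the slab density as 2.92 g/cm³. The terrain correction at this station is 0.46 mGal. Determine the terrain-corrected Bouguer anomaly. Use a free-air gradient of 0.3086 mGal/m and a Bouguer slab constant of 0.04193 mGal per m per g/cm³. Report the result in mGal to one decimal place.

Free-air correction = 0.3086 × 2076.0 = 640.65 mGal
Free-air anomaly = 979510.87 − 979850.71 + (640.65) = 300.81 mGal
Bouguer slab correction = 0.04193 × 2.92 × 2076.0 = 254.18 mGal
Simple Bouguer anomaly = 300.81 − (254.18) = 46.63 mGal
Complete Bouguer anomaly = 46.63 + 0.46 = 47.09 mGal

47.1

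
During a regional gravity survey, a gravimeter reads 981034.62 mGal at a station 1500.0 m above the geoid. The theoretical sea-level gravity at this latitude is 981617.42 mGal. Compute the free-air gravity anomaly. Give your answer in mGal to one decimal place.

Free-air correction = 0.3086 × 1500.0 = 462.90 mGal
Free-air anomaly = 981034.62 − 981617.42 + (462.90) = -119.90 mGal

-119.9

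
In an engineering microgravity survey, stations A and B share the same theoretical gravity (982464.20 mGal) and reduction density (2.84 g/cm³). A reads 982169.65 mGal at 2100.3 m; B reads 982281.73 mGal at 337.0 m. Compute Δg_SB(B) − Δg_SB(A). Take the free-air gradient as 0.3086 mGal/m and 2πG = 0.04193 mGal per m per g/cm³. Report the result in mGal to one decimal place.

-222.1

Δg_SB(A) = 982169.65 − 982464.20 + 0.3086×2100.3 − 0.04193×2.84×2100.3 = 103.50 mGal
Δg_SB(B) = 982281.73 − 982464.20 + 0.3086×337.0 − 0.04193×2.84×337.0 = -118.60 mGal
Difference = -118.60 − (103.50) = -222.10 mGal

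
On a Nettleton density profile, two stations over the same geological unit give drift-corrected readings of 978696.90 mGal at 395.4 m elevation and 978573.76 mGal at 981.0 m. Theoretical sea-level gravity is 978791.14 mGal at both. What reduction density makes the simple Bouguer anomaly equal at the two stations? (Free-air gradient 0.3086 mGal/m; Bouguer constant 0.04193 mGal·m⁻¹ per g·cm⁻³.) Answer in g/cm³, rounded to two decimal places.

2.34

Δg_obs = 978573.76 − 978696.90 = -123.14 mGal over Δh = 981.0 − 395.4 = 585.6 m
Equal Bouguer anomalies ⇒ Δg_obs + (0.3086 − 0.04193ρ)·Δh = 0
0.3086 − 0.04193ρ = −Δg_obs/Δh = 0.21028
ρ = (0.3086 − 0.21028) / 0.04193 = 2.34 g/cm³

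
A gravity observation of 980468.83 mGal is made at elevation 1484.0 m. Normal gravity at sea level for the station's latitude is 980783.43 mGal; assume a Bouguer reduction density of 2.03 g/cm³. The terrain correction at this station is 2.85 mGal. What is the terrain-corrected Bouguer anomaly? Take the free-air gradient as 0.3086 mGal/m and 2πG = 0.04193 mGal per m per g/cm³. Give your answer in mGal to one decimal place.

19.9

Free-air correction = 0.3086 × 1484.0 = 457.96 mGal
Free-air anomaly = 980468.83 − 980783.43 + (457.96) = 143.36 mGal
Bouguer slab correction = 0.04193 × 2.03 × 1484.0 = 126.31 mGal
Simple Bouguer anomaly = 143.36 − (126.31) = 17.05 mGal
Complete Bouguer anomaly = 17.05 + 2.85 = 19.90 mGal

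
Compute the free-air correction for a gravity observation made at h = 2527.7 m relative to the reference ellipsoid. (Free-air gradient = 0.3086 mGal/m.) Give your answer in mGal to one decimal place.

Free-air correction = 0.3086 × 2527.7 = 780.0 mGal

780.0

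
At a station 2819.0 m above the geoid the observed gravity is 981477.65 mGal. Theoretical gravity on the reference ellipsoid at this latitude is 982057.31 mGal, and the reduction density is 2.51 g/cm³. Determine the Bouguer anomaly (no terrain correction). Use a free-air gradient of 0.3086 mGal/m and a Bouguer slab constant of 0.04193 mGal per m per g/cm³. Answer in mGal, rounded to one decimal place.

Free-air correction = 0.3086 × 2819.0 = 869.94 mGal
Free-air anomaly = 981477.65 − 982057.31 + (869.94) = 290.28 mGal
Bouguer slab correction = 0.04193 × 2.51 × 2819.0 = 296.68 mGal
Simple Bouguer anomaly = 290.28 − (296.68) = -6.40 mGal

-6.4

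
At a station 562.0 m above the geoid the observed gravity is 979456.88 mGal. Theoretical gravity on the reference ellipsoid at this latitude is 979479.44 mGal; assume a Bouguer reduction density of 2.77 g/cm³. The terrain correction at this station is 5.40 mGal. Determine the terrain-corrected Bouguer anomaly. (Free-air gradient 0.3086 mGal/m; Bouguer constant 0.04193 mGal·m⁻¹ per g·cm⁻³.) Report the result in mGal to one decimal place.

91.0

Free-air correction = 0.3086 × 562.0 = 173.43 mGal
Free-air anomaly = 979456.88 − 979479.44 + (173.43) = 150.87 mGal
Bouguer slab correction = 0.04193 × 2.77 × 562.0 = 65.27 mGal
Simple Bouguer anomaly = 150.87 − (65.27) = 85.60 mGal
Complete Bouguer anomaly = 85.60 + 5.40 = 91.00 mGal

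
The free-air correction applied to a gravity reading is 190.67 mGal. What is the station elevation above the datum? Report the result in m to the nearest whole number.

618

h = 190.67 / 0.3086 = 617.85 m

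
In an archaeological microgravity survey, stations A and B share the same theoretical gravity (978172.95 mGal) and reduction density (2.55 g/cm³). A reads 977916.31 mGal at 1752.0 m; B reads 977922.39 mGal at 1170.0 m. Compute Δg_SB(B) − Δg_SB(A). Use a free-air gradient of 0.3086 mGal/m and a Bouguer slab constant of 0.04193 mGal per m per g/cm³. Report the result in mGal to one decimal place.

Δg_SB(A) = 977916.31 − 978172.95 + 0.3086×1752.0 − 0.04193×2.55×1752.0 = 96.70 mGal
Δg_SB(B) = 977922.39 − 978172.95 + 0.3086×1170.0 − 0.04193×2.55×1170.0 = -14.60 mGal
Difference = -14.60 − (96.70) = -111.30 mGal

-111.3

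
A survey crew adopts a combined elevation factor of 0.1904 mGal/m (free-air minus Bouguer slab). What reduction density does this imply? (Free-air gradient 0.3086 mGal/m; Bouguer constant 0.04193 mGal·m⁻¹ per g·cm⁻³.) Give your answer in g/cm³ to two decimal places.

0.1904 = 0.3086 − 0.04193 × ρ
ρ = (0.3086 − 0.1904) / 0.04193 = 2.82 g/cm³

2.82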